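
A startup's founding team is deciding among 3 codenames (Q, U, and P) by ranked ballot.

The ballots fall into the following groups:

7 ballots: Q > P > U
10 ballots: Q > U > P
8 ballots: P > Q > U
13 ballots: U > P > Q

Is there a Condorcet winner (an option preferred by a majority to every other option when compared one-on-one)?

Head-to-head results (38 voters total):
Q vs U: Q wins 25–13.
Q vs P: P wins 21–17.
U vs P: U wins 23–15.
No candidate beats all others: Q beats U beats P beats Q, a majority cycle.

No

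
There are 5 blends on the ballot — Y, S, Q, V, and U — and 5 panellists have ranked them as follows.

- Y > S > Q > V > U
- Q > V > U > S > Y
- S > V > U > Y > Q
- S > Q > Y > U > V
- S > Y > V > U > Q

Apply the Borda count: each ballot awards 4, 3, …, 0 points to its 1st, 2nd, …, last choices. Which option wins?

S

Borda scores:
  Y: 4 + 0 + 1 + 2 + 3 = 10
  S: 3 + 1 + 4 + 4 + 4 = 16
  Q: 2 + 4 + 0 + 3 + 0 = 9
  V: 1 + 3 + 3 + 0 + 2 = 9
  U: 0 + 2 + 2 + 1 + 1 = 6
S has the highest total.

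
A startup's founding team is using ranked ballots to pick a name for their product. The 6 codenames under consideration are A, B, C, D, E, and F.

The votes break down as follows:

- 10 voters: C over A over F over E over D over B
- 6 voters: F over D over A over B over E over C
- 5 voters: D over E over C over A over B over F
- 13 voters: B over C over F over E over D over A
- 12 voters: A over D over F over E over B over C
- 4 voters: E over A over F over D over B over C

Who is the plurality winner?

First-place vote totals:
  A: 12
  B: 13
  C: 10
  D: 5
  E: 4
  F: 6
B has the most first-place votes.

B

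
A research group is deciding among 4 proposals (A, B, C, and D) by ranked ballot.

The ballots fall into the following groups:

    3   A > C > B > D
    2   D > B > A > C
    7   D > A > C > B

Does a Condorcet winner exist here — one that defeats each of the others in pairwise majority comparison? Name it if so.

D

Head-to-head results (12 voters total):
A vs B: A wins 10–2.
A vs C: A wins 12–0.
A vs D: D wins 9–3.
B vs C: C wins 10–2.
B vs D: D wins 9–3.
C vs D: D wins 9–3.
D beats each rival — A (9–3), B (9–3), C (9–3) — so D is the Condorcet winner.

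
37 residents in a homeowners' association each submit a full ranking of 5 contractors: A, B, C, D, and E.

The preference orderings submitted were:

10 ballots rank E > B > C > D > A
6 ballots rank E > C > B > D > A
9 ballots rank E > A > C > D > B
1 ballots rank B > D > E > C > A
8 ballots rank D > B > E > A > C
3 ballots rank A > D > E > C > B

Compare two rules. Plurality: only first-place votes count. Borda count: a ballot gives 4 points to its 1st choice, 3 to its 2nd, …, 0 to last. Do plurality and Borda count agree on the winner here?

Yes

Plurality first-place counts: A 3, B 1, C 0, D 8, E 25 → E.
Borda totals: A 47, B 70, C 60, D 69, E 124 → E.
The two rules agree on E.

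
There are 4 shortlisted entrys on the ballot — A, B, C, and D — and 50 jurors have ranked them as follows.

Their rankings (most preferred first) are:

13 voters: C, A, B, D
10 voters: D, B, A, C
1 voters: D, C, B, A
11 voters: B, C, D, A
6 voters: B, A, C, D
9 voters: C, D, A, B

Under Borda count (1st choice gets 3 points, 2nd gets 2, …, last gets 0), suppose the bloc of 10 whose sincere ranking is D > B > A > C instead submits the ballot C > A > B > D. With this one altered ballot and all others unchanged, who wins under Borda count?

Borda totals with the altered ballot: A 67, B 75, C 126, D 32.
The winner is unchanged: still C.

C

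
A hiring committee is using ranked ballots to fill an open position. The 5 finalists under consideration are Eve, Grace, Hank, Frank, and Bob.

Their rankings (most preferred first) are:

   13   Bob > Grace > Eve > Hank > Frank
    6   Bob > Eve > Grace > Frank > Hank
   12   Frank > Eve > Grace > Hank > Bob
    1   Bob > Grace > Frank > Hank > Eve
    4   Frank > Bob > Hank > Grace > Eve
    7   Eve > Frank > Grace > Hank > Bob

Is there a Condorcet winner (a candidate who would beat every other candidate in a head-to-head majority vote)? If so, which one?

Head-to-head results (43 voters total):
Eve vs Grace: Eve wins 25–18.
Eve vs Hank: Eve wins 38–5.
Eve vs Frank: Eve wins 26–17.
Eve vs Bob: Bob wins 24–19.
Grace vs Hank: Grace wins 39–4.
Grace vs Frank: Frank wins 23–20.
Grace vs Bob: Bob wins 24–19.
Hank vs Frank: Frank wins 30–13.
Hank vs Bob: Bob wins 24–19.
Frank vs Bob: Frank wins 23–20.
No candidate beats all others: Eve beats Frank beats Bob beats Eve, a majority cycle.

None — there is no Condorcet winner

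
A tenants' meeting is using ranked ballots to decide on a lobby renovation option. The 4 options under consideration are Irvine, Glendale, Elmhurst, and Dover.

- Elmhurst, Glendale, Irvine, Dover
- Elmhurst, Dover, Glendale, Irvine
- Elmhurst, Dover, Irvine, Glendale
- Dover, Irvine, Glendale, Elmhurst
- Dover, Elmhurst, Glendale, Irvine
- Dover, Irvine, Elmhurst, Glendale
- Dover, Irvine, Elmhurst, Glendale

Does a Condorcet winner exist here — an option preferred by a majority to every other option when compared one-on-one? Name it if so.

Head-to-head results (7 voters total):
Irvine vs Glendale: Irvine wins 4–3.
Irvine vs Elmhurst: Elmhurst wins 4–3.
Irvine vs Dover: Dover wins 6–1.
Glendale vs Elmhurst: Elmhurst wins 6–1.
Glendale vs Dover: Dover wins 6–1.
Elmhurst vs Dover: Dover wins 4–3.
Dover beats each rival — Irvine (6–1), Glendale (6–1), Elmhurst (4–3) — so Dover is the Condorcet winner.

Dover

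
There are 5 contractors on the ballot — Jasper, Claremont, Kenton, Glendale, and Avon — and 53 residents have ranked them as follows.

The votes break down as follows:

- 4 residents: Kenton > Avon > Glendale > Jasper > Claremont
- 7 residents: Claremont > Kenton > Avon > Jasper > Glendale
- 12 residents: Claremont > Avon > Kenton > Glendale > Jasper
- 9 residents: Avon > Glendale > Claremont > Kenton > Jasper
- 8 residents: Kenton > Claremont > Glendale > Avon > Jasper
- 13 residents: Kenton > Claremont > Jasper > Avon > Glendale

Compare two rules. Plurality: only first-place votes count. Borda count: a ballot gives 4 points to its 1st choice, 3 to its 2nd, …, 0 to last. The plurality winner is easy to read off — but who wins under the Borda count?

Plurality first-place counts: Jasper 0, Claremont 19, Kenton 25, Glendale 0, Avon 9 → Kenton.
Borda totals: Jasper 37, Claremont 157, Kenton 154, Glendale 63, Avon 119 → Claremont.

Claremont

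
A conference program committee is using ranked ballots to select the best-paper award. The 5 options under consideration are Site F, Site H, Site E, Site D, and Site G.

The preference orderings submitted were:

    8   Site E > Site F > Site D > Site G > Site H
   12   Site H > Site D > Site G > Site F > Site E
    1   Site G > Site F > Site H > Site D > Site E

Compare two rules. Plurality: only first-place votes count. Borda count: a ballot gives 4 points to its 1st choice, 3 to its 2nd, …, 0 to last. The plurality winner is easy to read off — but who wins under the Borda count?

Site D

Plurality first-place counts: Site F 0, Site H 12, Site E 8, Site D 0, Site G 1 → Site H.
Borda totals: Site F 39, Site H 50, Site E 32, Site D 53, Site G 36 → Site D.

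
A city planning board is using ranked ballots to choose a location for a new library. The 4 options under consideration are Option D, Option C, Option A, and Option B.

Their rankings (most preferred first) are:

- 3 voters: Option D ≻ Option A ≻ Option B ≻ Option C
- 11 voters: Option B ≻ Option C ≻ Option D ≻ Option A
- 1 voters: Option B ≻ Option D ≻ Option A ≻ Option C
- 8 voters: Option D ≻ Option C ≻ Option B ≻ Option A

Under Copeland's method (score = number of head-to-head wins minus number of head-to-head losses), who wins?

Pairwise results:
  Option D vs Option C: Option D wins 12–11.
  Option D vs Option A: Option D wins 23–0.
  Option D vs Option B: Option B wins 12–11.
  Option C vs Option A: Option C wins 19–4.
  Option C vs Option B: Option B wins 15–8.
  Option A vs Option B: Option B wins 20–3.
Copeland scores (wins − losses):
  Option D: 2 − 1 = 1
  Option C: 1 − 2 = -1
  Option A: 0 − 3 = -3
  Option B: 3 − 0 = 3
Option B has the best Copeland score.

Option B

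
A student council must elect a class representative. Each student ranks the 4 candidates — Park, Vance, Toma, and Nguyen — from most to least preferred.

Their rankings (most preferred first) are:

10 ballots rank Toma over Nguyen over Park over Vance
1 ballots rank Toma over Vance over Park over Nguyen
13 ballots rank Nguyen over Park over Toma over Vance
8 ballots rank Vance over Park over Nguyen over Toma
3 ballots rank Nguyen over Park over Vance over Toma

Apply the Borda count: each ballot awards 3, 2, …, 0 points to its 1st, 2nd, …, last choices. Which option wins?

Borda scores:
  Park: 10·1 + 1 + 13·2 + 8·2 + 3·2 = 59
  Vance: 10·0 + 2 + 13·0 + 8·3 + 3·1 = 29
  Toma: 10·3 + 3 + 13·1 + 8·0 + 3·0 = 46
  Nguyen: 10·2 + 0 + 13·3 + 8·1 + 3·3 = 76
Nguyen has the highest total.

Nguyen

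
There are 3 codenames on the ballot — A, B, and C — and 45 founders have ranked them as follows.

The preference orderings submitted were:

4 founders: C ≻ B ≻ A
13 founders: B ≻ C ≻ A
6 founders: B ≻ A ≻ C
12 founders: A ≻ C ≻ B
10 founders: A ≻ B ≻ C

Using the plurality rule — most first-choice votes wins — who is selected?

First-place vote totals:
  A: 22
  B: 19
  C: 4
A has the most first-place votes.

A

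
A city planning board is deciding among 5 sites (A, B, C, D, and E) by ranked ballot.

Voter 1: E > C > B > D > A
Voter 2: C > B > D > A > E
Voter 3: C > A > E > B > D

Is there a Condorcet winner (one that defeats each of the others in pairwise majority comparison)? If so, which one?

Head-to-head results (3 voters total):
A vs B: B wins 2–1.
A vs C: C wins 3–0.
A vs D: D wins 2–1.
A vs E: A wins 2–1.
B vs C: C wins 3–0.
B vs D: B wins 3–0.
B vs E: E wins 2–1.
C vs D: C wins 3–0.
C vs E: C wins 2–1.
D vs E: E wins 2–1.
C beats each rival — A (3–0), B (3–0), D (3–0), E (2–1) — so C is the Condorcet winner.

C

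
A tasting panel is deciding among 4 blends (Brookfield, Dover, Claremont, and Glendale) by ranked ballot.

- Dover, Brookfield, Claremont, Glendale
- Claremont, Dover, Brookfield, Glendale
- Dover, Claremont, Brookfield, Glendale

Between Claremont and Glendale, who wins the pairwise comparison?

Claremont

Ballots ranking Claremont above Glendale: 3.
Ballots ranking Glendale above Claremont: 0.
Claremont wins the head-to-head, 3–0.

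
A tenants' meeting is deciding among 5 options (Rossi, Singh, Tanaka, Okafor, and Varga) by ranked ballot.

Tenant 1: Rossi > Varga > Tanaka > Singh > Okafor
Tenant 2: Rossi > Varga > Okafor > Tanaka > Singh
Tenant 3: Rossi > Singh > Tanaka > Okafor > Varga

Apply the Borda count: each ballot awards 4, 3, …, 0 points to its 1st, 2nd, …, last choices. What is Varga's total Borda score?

Borda scores:
  Rossi: 4 + 4 + 4 = 12
  Singh: 1 + 0 + 3 = 4
  Tanaka: 2 + 1 + 2 = 5
  Okafor: 0 + 2 + 1 = 3
  Varga: 3 + 3 + 0 = 6

6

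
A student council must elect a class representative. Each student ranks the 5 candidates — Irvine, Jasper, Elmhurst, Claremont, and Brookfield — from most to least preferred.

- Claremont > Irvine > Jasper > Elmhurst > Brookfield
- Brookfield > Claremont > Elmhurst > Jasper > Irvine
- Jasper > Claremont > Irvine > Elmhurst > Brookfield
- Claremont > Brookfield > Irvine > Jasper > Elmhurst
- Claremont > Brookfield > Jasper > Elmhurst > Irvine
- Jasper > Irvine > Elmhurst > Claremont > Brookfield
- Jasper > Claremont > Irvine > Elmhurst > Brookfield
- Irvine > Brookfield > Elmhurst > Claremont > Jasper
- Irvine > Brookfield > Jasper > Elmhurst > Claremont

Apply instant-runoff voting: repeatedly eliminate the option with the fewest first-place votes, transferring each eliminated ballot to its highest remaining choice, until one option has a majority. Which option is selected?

Round 1: Jasper 3, Claremont 3, Irvine 2, Brookfield 1, Elmhurst 0. Elmhurst has the fewest and is eliminated.
Round 2: Jasper 3, Claremont 3, Irvine 2, Brookfield 1. Brookfield has the fewest and is eliminated.
Round 3: Claremont 4, Jasper 3, Irvine 2. Irvine has the fewest and is eliminated.
Round 4: Claremont 5, Jasper 4. Claremont has a majority.

Claremont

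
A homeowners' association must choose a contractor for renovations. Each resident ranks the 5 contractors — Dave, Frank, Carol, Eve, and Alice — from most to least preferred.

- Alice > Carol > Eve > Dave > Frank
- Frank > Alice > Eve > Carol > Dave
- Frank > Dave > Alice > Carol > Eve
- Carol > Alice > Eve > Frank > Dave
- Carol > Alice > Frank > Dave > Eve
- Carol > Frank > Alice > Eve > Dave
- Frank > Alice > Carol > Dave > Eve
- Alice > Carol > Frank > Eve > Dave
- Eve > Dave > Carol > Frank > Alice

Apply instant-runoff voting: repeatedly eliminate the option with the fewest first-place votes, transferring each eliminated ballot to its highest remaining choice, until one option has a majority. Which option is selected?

Carol

Round 1: Frank 3, Carol 3, Alice 2, Eve 1, Dave 0. Dave has the fewest and is eliminated.
Round 2: Frank 3, Carol 3, Alice 2, Eve 1. Eve has the fewest and is eliminated.
Round 3: Carol 4, Frank 3, Alice 2. Alice has the fewest and is eliminated.
Round 4: Carol 6, Frank 3. Carol has a majority.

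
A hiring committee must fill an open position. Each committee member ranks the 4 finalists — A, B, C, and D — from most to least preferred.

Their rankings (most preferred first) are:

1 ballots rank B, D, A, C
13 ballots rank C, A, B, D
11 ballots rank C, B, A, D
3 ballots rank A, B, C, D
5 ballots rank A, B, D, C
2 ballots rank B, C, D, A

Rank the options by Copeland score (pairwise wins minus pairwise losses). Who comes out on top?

Pairwise results:
  A vs B: A wins 21–14.
  A vs C: C wins 26–9.
  A vs D: A wins 32–3.
  B vs C: C wins 24–11.
  B vs D: B wins 35–0.
  C vs D: C wins 29–6.
Copeland scores (wins − losses):
  A: 2 − 1 = 1
  B: 1 − 2 = -1
  C: 3 − 0 = 3
  D: 0 − 3 = -3
C has the best Copeland score.

C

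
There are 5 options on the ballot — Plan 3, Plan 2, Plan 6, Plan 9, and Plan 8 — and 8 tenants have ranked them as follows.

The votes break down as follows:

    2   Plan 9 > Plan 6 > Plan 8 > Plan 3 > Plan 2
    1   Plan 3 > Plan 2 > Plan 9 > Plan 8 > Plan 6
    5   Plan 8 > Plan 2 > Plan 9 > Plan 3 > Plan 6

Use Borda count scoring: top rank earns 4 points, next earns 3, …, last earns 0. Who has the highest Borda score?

Borda scores:
  Plan 3: 2·1 + 4 + 5·1 = 11
  Plan 2: 2·0 + 3 + 5·3 = 18
  Plan 6: 2·3 + 0 + 5·0 = 6
  Plan 9: 2·4 + 2 + 5·2 = 20
  Plan 8: 2·2 + 1 + 5·4 = 25
Plan 8 has the highest total.

Plan 8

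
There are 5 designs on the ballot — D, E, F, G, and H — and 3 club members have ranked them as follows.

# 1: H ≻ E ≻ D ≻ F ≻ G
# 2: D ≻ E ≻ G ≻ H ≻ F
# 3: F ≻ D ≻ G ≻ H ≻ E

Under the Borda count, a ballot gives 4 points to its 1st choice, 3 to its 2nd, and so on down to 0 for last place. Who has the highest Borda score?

D

Borda scores:
  D: 2 + 4 + 3 = 9
  E: 3 + 3 + 0 = 6
  F: 1 + 0 + 4 = 5
  G: 0 + 2 + 2 = 4
  H: 4 + 1 + 1 = 6
D has the highest total.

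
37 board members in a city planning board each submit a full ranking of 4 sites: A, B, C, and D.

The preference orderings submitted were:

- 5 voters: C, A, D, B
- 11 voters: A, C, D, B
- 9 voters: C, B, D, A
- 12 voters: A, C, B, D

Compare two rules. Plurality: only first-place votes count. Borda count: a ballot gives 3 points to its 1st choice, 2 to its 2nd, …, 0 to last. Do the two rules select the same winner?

No

Plurality first-place counts: A 23, B 0, C 14, D 0 → A.
Borda totals: A 79, B 30, C 88, D 25 → C.
The two rules disagree: plurality picks A, Borda picks C.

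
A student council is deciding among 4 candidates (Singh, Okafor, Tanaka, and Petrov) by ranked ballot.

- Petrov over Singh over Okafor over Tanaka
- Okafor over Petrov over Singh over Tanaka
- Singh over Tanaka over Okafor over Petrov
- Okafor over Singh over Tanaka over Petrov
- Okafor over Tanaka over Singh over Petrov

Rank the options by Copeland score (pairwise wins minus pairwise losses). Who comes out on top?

Pairwise results:
  Singh vs Okafor: Okafor wins 3–2.
  Singh vs Tanaka: Singh wins 4–1.
  Singh vs Petrov: Singh wins 3–2.
  Okafor vs Tanaka: Okafor wins 4–1.
  Okafor vs Petrov: Okafor wins 4–1.
  Tanaka vs Petrov: Tanaka wins 3–2.
Copeland scores (wins − losses):
  Singh: 2 − 1 = 1
  Okafor: 3 − 0 = 3
  Tanaka: 1 − 2 = -1
  Petrov: 0 − 3 = -3
Okafor has the best Copeland score.

Okafor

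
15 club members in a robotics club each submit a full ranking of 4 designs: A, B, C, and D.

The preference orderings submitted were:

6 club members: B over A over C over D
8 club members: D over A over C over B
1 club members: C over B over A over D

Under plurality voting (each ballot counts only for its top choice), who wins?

D

First-place vote totals:
  A: 0
  B: 6
  C: 1
  D: 8
D has the most first-place votes.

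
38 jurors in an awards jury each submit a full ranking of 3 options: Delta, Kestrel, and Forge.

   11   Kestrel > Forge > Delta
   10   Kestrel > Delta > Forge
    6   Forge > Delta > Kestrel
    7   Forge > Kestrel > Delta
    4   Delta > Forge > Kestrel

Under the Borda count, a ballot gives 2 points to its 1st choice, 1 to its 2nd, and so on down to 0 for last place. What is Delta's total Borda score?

24

Borda scores:
  Delta: 11·0 + 10·1 + 6·1 + 7·0 + 4·2 = 24
  Kestrel: 11·2 + 10·2 + 6·0 + 7·1 + 4·0 = 49
  Forge: 11·1 + 10·0 + 6·2 + 7·2 + 4·1 = 41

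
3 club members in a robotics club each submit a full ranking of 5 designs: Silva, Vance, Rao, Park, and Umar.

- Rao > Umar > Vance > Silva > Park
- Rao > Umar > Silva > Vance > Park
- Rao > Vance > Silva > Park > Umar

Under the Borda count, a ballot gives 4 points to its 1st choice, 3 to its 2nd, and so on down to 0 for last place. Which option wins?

Borda scores:
  Silva: 1 + 2 + 2 = 5
  Vance: 2 + 1 + 3 = 6
  Rao: 4 + 4 + 4 = 12
  Park: 0 + 0 + 1 = 1
  Umar: 3 + 3 + 0 = 6
Rao has the highest total.

Rao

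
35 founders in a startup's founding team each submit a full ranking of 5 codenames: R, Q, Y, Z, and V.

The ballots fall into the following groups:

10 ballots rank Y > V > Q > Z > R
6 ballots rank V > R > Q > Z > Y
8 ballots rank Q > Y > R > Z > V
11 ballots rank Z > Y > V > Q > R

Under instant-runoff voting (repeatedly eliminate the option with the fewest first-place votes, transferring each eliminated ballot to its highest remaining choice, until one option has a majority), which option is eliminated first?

Round 1: Z 11, Y 10, Q 8, V 6, R 0. R has the fewest and is eliminated.
Round 2: Z 11, Y 10, Q 8, V 6. V has the fewest and is eliminated.
Round 3: Q 14, Z 11, Y 10. Y has the fewest and is eliminated.
Round 4: Q 24, Z 11. Q has a majority.

R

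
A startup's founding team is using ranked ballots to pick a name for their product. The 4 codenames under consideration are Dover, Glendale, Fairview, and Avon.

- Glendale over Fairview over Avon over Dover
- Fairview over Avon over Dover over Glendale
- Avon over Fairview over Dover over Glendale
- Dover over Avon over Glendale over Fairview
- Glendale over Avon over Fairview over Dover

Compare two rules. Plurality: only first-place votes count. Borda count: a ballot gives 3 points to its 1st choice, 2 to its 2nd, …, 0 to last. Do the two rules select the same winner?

No

Plurality first-place counts: Dover 1, Glendale 2, Fairview 1, Avon 1 → Glendale.
Borda totals: Dover 5, Glendale 7, Fairview 8, Avon 10 → Avon.
The two rules disagree: plurality picks Glendale, Borda picks Avon.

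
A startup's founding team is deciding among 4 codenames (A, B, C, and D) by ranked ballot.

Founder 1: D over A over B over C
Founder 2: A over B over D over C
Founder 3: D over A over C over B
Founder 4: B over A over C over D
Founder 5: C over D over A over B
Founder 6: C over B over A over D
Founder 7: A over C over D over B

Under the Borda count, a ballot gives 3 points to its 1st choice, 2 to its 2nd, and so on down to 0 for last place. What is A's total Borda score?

14

Borda scores:
  A: 2 + 3 + 2 + 2 + 1 + 1 + 3 = 14
  B: 1 + 2 + 0 + 3 + 0 + 2 + 0 = 8
  C: 0 + 0 + 1 + 1 + 3 + 3 + 2 = 10
  D: 3 + 1 + 3 + 0 + 2 + 0 + 1 = 10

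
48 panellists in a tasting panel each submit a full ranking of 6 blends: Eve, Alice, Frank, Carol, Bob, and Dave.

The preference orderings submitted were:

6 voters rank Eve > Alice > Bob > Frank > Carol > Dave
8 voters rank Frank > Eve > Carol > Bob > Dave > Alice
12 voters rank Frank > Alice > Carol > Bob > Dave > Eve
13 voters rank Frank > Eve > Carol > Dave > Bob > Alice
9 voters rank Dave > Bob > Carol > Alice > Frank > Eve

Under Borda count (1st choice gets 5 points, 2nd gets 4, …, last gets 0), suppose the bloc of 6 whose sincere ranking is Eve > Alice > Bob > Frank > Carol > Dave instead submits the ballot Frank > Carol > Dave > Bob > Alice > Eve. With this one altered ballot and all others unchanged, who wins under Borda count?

Frank

Borda totals with the altered ballot: Eve 84, Alice 72, Frank 204, Carol 150, Bob 101, Dave 109.
The winner is unchanged: still Frank.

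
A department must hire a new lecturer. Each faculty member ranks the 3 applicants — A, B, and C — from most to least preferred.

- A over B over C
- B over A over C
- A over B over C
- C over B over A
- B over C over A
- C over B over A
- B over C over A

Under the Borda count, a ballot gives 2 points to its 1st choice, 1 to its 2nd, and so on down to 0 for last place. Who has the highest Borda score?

B

Borda scores:
  A: 2 + 1 + 2 + 0 + 0 + 0 + 0 = 5
  B: 1 + 2 + 1 + 1 + 2 + 1 + 2 = 10
  C: 0 + 0 + 0 + 2 + 1 + 2 + 1 = 6
B has the highest total.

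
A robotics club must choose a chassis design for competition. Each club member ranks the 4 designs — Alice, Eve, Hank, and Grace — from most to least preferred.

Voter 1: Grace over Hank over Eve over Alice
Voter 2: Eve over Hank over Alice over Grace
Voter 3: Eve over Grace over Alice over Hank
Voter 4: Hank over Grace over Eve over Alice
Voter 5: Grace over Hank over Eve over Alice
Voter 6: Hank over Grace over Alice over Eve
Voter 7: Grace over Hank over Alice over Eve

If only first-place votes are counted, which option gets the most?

First-place vote totals:
  Alice: 0
  Eve: 2
  Hank: 2
  Grace: 3
Grace has the most first-place votes.

Grace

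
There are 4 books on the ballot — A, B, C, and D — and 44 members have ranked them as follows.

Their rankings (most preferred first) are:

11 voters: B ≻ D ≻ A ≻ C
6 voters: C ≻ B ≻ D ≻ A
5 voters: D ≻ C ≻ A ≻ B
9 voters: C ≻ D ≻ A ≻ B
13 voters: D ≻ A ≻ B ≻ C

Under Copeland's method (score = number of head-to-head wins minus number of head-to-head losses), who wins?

Pairwise results:
  A vs B: A wins 27–17.
  A vs C: A wins 24–20.
  A vs D: D wins 44–0.
  B vs C: B wins 24–20.
  B vs D: D wins 27–17.
  C vs D: D wins 29–15.
Copeland scores (wins − losses):
  A: 2 − 1 = 1
  B: 1 − 2 = -1
  C: 0 − 3 = -3
  D: 3 − 0 = 3
D has the best Copeland score.

D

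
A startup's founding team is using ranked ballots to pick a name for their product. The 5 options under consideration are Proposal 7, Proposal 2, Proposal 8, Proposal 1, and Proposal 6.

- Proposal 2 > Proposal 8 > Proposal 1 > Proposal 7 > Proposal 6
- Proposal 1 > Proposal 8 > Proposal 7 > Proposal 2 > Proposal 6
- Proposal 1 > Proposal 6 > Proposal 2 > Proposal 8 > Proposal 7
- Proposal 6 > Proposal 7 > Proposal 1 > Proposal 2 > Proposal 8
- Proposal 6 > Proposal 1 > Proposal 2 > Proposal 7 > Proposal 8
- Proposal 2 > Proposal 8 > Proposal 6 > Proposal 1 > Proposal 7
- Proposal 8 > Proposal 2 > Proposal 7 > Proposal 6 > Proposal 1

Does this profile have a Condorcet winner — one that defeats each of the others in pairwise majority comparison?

Head-to-head results (7 voters total):
Proposal 7 vs Proposal 2: Proposal 2 wins 5–2.
Proposal 7 vs Proposal 8: Proposal 8 wins 5–2.
Proposal 7 vs Proposal 1: Proposal 1 wins 5–2.
Proposal 7 vs Proposal 6: Proposal 6 wins 4–3.
Proposal 2 vs Proposal 8: Proposal 2 wins 5–2.
Proposal 2 vs Proposal 1: Proposal 1 wins 4–3.
Proposal 2 vs Proposal 6: Proposal 2 wins 4–3.
Proposal 8 vs Proposal 1: Proposal 1 wins 4–3.
Proposal 8 vs Proposal 6: Proposal 8 wins 4–3.
Proposal 1 vs Proposal 6: Proposal 6 wins 4–3.
No candidate beats all others: Proposal 2 beats Proposal 6 beats Proposal 1 beats Proposal 2, a majority cycle.

No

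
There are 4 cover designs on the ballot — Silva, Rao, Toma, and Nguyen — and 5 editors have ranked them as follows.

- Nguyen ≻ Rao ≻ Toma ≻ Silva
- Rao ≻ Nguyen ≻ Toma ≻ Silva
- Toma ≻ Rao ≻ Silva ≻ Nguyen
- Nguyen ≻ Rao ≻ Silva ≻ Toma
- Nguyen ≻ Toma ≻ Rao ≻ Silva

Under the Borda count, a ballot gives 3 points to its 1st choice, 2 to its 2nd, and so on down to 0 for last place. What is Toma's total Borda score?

7

Borda scores:
  Silva: 0 + 0 + 1 + 1 + 0 = 2
  Rao: 2 + 3 + 2 + 2 + 1 = 10
  Toma: 1 + 1 + 3 + 0 + 2 = 7
  Nguyen: 3 + 2 + 0 + 3 + 3 = 11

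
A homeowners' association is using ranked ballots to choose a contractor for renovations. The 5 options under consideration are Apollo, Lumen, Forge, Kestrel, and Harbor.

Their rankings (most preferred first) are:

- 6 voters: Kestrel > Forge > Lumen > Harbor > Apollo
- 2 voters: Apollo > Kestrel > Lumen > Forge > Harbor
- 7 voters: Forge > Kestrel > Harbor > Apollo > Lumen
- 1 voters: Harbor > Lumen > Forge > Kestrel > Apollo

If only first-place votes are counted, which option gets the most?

First-place vote totals:
  Apollo: 2
  Lumen: 0
  Forge: 7
  Kestrel: 6
  Harbor: 1
Forge has the most first-place votes.

Forge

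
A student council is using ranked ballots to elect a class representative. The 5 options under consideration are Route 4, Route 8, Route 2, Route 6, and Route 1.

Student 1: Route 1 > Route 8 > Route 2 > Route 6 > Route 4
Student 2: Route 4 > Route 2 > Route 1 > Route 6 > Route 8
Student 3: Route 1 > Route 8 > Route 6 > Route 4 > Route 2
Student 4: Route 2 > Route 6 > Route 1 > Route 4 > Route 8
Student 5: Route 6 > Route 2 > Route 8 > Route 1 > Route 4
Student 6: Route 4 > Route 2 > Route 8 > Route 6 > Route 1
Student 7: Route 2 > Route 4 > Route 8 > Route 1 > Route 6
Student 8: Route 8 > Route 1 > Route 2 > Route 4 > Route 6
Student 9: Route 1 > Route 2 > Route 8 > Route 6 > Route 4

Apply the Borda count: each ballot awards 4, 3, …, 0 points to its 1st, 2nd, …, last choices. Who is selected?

Route 2

Borda scores:
  Route 4: 0 + 4 + 1 + 1 + 0 + 4 + 3 + 1 + 0 = 14
  Route 8: 3 + 0 + 3 + 0 + 2 + 2 + 2 + 4 + 2 = 18
  Route 2: 2 + 3 + 0 + 4 + 3 + 3 + 4 + 2 + 3 = 24
  Route 6: 1 + 1 + 2 + 3 + 4 + 1 + 0 + 0 + 1 = 13
  Route 1: 4 + 2 + 4 + 2 + 1 + 0 + 1 + 3 + 4 = 21
Route 2 has the highest total.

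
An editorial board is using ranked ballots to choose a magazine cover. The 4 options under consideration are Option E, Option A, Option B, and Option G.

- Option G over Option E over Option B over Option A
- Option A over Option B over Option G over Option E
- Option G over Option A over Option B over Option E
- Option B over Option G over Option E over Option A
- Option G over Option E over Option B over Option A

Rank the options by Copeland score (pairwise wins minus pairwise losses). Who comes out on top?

Option G

Pairwise results:
  Option E vs Option A: Option E wins 3–2.
  Option E vs Option B: Option B wins 3–2.
  Option E vs Option G: Option G wins 5–0.
  Option A vs Option B: Option B wins 3–2.
  Option A vs Option G: Option G wins 4–1.
  Option B vs Option G: Option G wins 3–2.
Copeland scores (wins − losses):
  Option E: 1 − 2 = -1
  Option A: 0 − 3 = -3
  Option B: 2 − 1 = 1
  Option G: 3 − 0 = 3
Option G has the best Copeland score.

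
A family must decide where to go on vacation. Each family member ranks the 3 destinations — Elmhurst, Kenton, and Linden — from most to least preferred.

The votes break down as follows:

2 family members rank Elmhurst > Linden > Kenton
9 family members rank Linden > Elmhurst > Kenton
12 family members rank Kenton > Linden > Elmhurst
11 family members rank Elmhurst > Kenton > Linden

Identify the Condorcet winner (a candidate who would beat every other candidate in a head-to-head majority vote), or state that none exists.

No Condorcet winner

Head-to-head results (34 voters total):
Elmhurst vs Kenton: Elmhurst wins 22–12.
Elmhurst vs Linden: Linden wins 21–13.
Kenton vs Linden: Kenton wins 23–11.
No candidate beats all others: Elmhurst beats Kenton beats Linden beats Elmhurst, a majority cycle.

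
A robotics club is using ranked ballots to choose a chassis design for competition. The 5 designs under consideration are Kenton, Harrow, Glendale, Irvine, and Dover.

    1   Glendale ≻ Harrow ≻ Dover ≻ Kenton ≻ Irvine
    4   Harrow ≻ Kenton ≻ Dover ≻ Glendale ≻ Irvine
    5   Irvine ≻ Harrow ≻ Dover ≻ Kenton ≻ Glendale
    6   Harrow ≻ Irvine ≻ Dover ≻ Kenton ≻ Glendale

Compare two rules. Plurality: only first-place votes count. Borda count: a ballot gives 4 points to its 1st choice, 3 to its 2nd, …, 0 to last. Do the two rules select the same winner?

Yes

Plurality first-place counts: Kenton 0, Harrow 10, Glendale 1, Irvine 5, Dover 0 → Harrow.
Borda totals: Kenton 24, Harrow 58, Glendale 8, Irvine 38, Dover 32 → Harrow.
The two rules agree on Harrow.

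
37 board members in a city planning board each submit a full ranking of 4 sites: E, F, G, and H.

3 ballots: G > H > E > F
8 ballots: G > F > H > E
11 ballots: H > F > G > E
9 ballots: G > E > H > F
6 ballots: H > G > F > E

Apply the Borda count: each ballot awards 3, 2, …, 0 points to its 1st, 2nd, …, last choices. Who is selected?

G

Borda scores:
  E: 3·1 + 8·0 + 11·0 + 9·2 + 6·0 = 21
  F: 3·0 + 8·2 + 11·2 + 9·0 + 6·1 = 44
  G: 3·3 + 8·3 + 11·1 + 9·3 + 6·2 = 83
  H: 3·2 + 8·1 + 11·3 + 9·1 + 6·3 = 74
G has the highest total.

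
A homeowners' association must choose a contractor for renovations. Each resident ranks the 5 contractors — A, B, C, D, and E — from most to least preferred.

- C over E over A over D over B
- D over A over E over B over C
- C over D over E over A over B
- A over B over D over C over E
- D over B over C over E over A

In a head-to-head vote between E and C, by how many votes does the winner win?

Ballots ranking E above C: 1.
Ballots ranking C above E: 4.
C wins 4–1, a margin of 3.

3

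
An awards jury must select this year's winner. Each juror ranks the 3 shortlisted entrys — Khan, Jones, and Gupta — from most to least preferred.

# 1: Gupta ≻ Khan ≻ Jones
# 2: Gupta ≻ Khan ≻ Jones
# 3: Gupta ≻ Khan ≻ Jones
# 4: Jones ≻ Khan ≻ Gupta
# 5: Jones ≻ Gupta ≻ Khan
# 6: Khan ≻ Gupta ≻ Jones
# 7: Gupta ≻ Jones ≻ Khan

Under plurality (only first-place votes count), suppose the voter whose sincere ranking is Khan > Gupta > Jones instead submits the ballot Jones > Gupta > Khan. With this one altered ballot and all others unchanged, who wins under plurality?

First-place totals with the altered ballot: Khan 0, Jones 3, Gupta 4.
The winner is unchanged: still Gupta.

Gupta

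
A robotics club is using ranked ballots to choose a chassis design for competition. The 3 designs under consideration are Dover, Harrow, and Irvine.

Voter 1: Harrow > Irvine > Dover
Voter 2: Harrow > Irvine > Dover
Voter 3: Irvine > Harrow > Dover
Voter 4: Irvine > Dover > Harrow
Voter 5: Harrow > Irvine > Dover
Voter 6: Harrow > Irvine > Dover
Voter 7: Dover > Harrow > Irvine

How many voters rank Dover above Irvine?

Ballots ranking Dover above Irvine: 1.
Ballots ranking Irvine above Dover: 6.
So 1 of 7 voters prefer Dover to Irvine.

1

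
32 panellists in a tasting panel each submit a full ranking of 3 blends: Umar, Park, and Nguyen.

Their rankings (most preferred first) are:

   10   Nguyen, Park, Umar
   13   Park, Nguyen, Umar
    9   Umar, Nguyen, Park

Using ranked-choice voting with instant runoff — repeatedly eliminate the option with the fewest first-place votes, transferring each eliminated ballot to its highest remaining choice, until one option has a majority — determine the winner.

Round 1: Park 13, Nguyen 10, Umar 9. Umar has the fewest and is eliminated.
Round 2: Nguyen 19, Park 13. Nguyen has a majority.

Nguyen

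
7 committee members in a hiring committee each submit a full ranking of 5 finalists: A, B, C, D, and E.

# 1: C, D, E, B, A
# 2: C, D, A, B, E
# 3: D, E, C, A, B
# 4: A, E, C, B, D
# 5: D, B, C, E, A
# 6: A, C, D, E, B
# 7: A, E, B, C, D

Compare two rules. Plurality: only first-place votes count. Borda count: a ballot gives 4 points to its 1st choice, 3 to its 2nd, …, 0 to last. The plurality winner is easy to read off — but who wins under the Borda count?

Plurality first-place counts: A 3, B 0, C 2, D 2, E 0 → A.
Borda totals: A 15, B 8, C 18, D 16, E 13 → C.

C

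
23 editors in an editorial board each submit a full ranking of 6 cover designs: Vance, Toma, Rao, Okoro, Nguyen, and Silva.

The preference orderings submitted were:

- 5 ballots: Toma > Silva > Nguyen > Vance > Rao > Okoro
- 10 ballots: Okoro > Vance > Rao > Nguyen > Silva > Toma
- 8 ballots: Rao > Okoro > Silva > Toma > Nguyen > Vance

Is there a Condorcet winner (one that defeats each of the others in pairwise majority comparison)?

Head-to-head results (23 voters total):
Vance vs Toma: Toma wins 13–10.
Vance vs Rao: Vance wins 15–8.
Vance vs Okoro: Okoro wins 18–5.
Vance vs Nguyen: Nguyen wins 13–10.
Vance vs Silva: Silva wins 13–10.
Toma vs Rao: Rao wins 18–5.
Toma vs Okoro: Okoro wins 18–5.
Toma vs Nguyen: Toma wins 13–10.
Toma vs Silva: Silva wins 18–5.
Rao vs Okoro: Rao wins 13–10.
Rao vs Nguyen: Rao wins 18–5.
Rao vs Silva: Rao wins 18–5.
Okoro vs Nguyen: Okoro wins 18–5.
Okoro vs Silva: Okoro wins 18–5.
Nguyen vs Silva: Silva wins 13–10.
No candidate beats all others: Vance beats Rao beats Toma beats Vance, a majority cycle.

No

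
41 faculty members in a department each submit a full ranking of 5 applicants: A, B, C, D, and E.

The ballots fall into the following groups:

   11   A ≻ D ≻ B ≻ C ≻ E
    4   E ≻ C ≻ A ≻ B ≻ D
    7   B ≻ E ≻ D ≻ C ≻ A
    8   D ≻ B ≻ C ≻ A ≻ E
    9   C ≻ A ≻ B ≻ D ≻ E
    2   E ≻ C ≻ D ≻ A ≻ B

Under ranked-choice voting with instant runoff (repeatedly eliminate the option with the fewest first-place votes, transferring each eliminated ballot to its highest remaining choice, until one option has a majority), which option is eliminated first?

E

Round 1: A 11, C 9, D 8, B 7, E 6. E has the fewest and is eliminated.
Round 2: C 15, A 11, D 8, B 7. B has the fewest and is eliminated.
Round 3: C 15, D 15, A 11. A has the fewest and is eliminated.
Round 4: D 26, C 15. D has a majority.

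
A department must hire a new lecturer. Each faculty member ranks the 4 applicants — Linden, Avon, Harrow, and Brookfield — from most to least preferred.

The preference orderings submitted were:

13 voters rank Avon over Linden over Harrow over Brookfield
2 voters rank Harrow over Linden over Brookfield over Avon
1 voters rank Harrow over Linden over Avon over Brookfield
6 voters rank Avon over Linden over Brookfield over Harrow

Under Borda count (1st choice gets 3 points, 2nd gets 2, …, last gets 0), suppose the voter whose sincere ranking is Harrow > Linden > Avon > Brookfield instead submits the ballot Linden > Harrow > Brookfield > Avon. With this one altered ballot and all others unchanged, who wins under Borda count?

Avon

Borda totals with the altered ballot: Linden 45, Avon 57, Harrow 21, Brookfield 9.
The winner is unchanged: still Avon.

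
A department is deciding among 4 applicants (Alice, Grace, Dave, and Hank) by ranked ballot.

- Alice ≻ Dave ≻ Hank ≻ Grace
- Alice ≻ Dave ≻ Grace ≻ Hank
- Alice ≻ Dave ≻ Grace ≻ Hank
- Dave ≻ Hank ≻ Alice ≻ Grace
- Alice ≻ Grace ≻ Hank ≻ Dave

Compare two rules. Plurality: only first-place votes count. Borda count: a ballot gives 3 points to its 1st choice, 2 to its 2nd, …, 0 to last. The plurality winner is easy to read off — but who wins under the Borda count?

Alice

Plurality first-place counts: Alice 4, Grace 0, Dave 1, Hank 0 → Alice.
Borda totals: Alice 13, Grace 4, Dave 9, Hank 4 → Alice.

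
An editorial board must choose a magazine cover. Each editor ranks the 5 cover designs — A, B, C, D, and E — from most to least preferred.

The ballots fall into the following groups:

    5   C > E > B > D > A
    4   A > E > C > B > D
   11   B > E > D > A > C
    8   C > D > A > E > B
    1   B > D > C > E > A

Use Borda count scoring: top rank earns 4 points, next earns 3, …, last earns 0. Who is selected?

Borda scores:
  A: 5·0 + 4·4 + 11·1 + 8·2 + 0 = 43
  B: 5·2 + 4·1 + 11·4 + 8·0 + 4 = 62
  C: 5·4 + 4·2 + 11·0 + 8·4 + 2 = 62
  D: 5·1 + 4·0 + 11·2 + 8·3 + 3 = 54
  E: 5·3 + 4·3 + 11·3 + 8·1 + 1 = 69
E has the highest total.

E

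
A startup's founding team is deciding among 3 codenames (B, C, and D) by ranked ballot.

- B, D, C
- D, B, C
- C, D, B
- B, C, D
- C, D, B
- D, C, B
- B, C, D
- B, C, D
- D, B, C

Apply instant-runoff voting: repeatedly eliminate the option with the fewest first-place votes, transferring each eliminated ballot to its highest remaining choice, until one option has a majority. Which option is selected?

D

Round 1: B 4, D 3, C 2. C has the fewest and is eliminated.
Round 2: D 5, B 4. D has a majority.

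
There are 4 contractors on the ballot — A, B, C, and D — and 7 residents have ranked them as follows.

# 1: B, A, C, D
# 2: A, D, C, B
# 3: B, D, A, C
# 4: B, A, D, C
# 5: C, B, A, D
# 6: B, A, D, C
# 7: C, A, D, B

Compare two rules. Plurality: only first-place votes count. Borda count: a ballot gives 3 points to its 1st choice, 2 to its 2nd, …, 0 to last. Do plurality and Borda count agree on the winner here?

Plurality first-place counts: A 1, B 4, C 2, D 0 → B.
Borda totals: A 13, B 14, C 8, D 7 → B.
The two rules agree on B.

Yes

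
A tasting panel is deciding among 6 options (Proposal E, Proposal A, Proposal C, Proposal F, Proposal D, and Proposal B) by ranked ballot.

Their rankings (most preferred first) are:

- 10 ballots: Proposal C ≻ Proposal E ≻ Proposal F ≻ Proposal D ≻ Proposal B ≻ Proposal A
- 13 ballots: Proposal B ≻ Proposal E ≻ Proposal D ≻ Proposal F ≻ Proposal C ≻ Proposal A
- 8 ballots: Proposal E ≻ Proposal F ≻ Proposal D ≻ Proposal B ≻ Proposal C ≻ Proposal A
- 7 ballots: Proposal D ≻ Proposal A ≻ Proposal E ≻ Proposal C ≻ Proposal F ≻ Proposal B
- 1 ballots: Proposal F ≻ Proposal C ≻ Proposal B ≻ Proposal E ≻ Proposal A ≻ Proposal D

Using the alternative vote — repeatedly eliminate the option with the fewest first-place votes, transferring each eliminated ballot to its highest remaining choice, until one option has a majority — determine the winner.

Proposal E

Round 1: Proposal B 13, Proposal C 10, Proposal E 8, Proposal D 7, Proposal F 1, Proposal A 0. Proposal A has the fewest and is eliminated.
Round 2: Proposal B 13, Proposal C 10, Proposal E 8, Proposal D 7, Proposal F 1. Proposal F has the fewest and is eliminated.
Round 3: Proposal B 13, Proposal C 11, Proposal E 8, Proposal D 7. Proposal D has the fewest and is eliminated.
Round 4: Proposal E 15, Proposal B 13, Proposal C 11. Proposal C has the fewest and is eliminated.
Round 5: Proposal E 25, Proposal B 14. Proposal E has a majority.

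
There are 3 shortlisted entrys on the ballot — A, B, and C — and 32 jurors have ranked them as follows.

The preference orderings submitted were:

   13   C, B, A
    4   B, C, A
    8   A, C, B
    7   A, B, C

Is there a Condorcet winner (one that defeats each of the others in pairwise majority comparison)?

Yes

Head-to-head results (32 voters total):
A vs B: B wins 17–15.
A vs C: C wins 17–15.
B vs C: C wins 21–11.
C beats each rival — A (17–15), B (21–11) — so C is the Condorcet winner.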